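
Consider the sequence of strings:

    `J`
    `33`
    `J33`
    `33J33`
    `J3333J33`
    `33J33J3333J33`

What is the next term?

Each term (from the third on) is the two preceding terms concatenated in order: term 3 = J·33 = J33.
So term 7 is J3333J33·33J33J3333J33.

J3333J3333J33J3333J33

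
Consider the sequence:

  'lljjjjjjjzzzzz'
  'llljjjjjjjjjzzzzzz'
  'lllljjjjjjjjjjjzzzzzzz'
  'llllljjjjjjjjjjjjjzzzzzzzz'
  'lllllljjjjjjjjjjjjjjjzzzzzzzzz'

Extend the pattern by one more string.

llllllljjjjjjjjjjjjjjjjjzzzzzzzzzz

Each string has the form l^{n} j^{2n+3} z^{n+3}, where the shown terms are n = 2, 3, 4, 5, 6.
At n = 7 the blocks have lengths 7, 17, 10.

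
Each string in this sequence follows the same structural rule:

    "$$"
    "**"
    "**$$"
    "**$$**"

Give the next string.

From term 3 onward, concatenate the last term with the second-to-last: **·$$ = **$$, **$$·** = **$$**, …
So term 5 is **$$**·**$$.

**$$****$$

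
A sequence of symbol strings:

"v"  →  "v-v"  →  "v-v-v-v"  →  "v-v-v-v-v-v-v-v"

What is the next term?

v-v-v-v-v-v-v-v-v-v-v-v-v-v-v-v

Every step duplicates the string with '-' between the halves.
So the next term is two copies of v-v-v-v-v-v-v-v with '-' between the halves.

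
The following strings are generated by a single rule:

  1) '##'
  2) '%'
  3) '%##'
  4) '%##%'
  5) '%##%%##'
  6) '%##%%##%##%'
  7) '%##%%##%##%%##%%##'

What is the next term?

This is a Fibonacci-style word recurrence s(k) = s(k−1)·s(k−2): e.g. %·## = %##.
The next term joins %##%%##%##%%##%%## and %##%%##%##%.

%##%%##%##%%##%%##%##%%##%##%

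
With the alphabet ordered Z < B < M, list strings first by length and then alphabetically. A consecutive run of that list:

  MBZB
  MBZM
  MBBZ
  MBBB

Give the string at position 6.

MBMZ

Stepping forward 2 times from MBBB: MBBB → MBBM, then the target.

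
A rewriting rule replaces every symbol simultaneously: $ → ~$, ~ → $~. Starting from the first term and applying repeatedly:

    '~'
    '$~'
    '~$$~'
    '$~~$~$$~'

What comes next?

Apply φ to $~~$~$$~ symbol by symbol: $→~$, ~→$~, ~→$~, $→~$, ~→$~, $→~$, $→~$, ~→$~; joined: ~$ $~ $~ ~$ $~ ~$ ~$ $~.

~$$~$~~$$~~$~$$~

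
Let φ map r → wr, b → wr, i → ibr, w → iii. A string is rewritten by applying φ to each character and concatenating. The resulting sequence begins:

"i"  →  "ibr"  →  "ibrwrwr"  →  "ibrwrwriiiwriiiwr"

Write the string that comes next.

ibrwrwriiiwriiiwribribribriiiwribribribriiiwr

Applying the rule to each of the 17 symbols of ibrwrwriiiwriiiwr gives the pieces ibr wr wr iii wr iii wr ibr ibr ibr iii wr ibr ibr ibr iii wr, which concatenate to the answer.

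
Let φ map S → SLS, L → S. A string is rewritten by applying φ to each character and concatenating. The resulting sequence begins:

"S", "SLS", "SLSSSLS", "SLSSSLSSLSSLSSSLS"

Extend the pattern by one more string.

Rewriting the 17 symbols of SLSSSLSSLSSLSSSLS one by one yields SLS S SLS SLS SLS S SLS SLS S SLS SLS S SLS SLS SLS S SLS; concatenated:

SLSSSLSSLSSLSSSLSSLSSSLSSLSSSLSSLSSLSSSLS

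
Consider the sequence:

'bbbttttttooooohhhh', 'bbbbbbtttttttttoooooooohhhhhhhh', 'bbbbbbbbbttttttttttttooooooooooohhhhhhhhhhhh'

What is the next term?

Term n consists of 3n b's, followed by 3n+3 t's, followed by 3n+2 o's, followed by 4n h's (n = 1, 2, …).
At n = 4 the blocks have lengths 12, 15, 14, 16.

bbbbbbbbbbbbtttttttttttttttoooooooooooooohhhhhhhhhhhhhhhh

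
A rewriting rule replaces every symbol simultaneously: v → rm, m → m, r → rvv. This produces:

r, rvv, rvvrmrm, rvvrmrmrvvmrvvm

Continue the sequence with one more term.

rvvrmrmrvvmrvvmrvvrmrmmrvvrmrmm

Applying the rule to each of the 15 symbols of rvvrmrmrvvmrvvm gives the pieces rvv rm rm rvv m rvv m rvv rm rm m rvv rm rm m, which concatenate to the answer.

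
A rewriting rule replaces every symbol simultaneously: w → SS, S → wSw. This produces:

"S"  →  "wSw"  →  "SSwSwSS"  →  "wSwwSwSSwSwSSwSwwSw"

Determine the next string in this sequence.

SSwSwSSSSwSwSSwSwwSwSSwSwSSwSwwSwSSwSwSSSSwSwSS

Replace each of the 19 characters of wSwwSwSSwSwSSwSwwSw in place — SS wSw SS SS wSw SS wSw wSw SS wSw SS wSw wSw SS wSw SS SS wSw SS — and concatenate.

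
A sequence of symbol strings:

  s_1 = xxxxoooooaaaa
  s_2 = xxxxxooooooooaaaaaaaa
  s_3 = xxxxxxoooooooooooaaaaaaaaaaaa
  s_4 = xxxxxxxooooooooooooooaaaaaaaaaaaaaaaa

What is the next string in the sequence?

Each string has the form x^{n+3} o^{3n+2} a^{4n} (n = 1, 2, …).
Setting n = 5 gives 8, 17, 20 characters in each block.

xxxxxxxxoooooooooooooooooaaaaaaaaaaaaaaaaaaaa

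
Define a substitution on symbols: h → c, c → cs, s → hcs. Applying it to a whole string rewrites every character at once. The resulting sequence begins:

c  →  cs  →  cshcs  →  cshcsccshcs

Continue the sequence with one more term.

Expanding cshcsccshcs: c→cs, s→hcs, h→c, c→cs, s→hcs, c→cs, c→cs, s→hcs, h→c, c→cs, s→hcs. Concatenated: cs hcs c cs hcs cs cs hcs c cs hcs.

cshcsccshcscscshcsccshcs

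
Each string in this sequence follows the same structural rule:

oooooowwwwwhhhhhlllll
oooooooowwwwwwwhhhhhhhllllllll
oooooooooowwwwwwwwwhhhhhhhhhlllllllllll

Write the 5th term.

oooooooooooooowwwwwwwwwwwwwhhhhhhhhhhhhhlllllllllllllllll

Each string has the form o^{2n+2} w^{2n+1} h^{2n+1} l^{3n-1}, where the shown terms are n = 2, 3, 4.
At n = 6 the blocks have lengths 14, 13, 13, 17.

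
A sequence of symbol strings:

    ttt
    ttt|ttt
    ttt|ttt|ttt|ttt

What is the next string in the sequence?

ttt|ttt|ttt|ttt|ttt|ttt|ttt|ttt

Every step duplicates the string with '|' between the halves.
One more doubling of ttt|ttt|ttt|ttt gives the answer.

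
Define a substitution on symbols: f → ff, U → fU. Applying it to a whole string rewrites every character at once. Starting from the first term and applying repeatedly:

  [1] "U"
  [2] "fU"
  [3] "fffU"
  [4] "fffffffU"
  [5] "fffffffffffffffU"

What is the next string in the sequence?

Replace each of the 16 characters of fffffffffffffffU in place — ff ff ff ff ff ff ff ff ff ff ff ff ff ff ff fU — and concatenate.

fffffffffffffffffffffffffffffffU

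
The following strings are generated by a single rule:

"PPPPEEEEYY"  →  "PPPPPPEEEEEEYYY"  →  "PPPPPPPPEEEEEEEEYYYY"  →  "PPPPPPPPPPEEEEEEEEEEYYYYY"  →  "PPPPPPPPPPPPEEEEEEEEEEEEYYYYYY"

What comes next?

PPPPPPPPPPPPPPEEEEEEEEEEEEEEYYYYYYY

The n-th term is 2n P's then 2n E's then n Y's, where the shown terms are n = 2, 3, 4, 5, 6.
Setting n = 7 gives 14, 14, 7 characters in each block.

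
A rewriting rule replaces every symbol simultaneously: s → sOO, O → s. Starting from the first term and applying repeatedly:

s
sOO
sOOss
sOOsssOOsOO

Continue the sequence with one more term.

Expanding sOOsssOOsOO: s→sOO, O→s, O→s, s→sOO, s→sOO, s→sOO, O→s, O→s, s→sOO, O→s, O→s. Concatenated: sOO s s sOO sOO sOO s s sOO s s.

sOOsssOOsOOsOOsssOOss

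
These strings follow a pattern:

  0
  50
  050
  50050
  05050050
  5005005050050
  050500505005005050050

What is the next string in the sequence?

This is a Fibonacci-style word recurrence s(k) = s(k−2)·s(k−1): e.g. 0·50 = 050.
Continuing: 5005005050050 · 050500505005005050050 gives term 8.

5005005050050050500505005005050050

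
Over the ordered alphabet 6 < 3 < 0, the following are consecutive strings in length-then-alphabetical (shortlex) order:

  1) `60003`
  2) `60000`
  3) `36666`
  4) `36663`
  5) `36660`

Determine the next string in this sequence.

36636

Treat 36660 as a base-3 numeral over the given alphabet and add one, carrying through any trailing 0's.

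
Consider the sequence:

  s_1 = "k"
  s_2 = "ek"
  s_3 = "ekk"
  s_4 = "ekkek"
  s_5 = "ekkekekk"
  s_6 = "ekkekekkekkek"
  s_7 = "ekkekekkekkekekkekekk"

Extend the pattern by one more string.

Each term (from the third on) is the previous term followed by the one before it: term 3 = ek·k = ekk.
The next term joins ekkekekkekkekekkekekk and ekkekekkekkek.

ekkekekkekkekekkekekkekkekekkekkek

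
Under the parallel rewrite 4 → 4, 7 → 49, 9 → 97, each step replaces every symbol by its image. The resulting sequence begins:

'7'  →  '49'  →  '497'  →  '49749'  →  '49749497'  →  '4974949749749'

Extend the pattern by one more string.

Rewriting the 13 symbols of 4974949749749 one by one yields 4 97 49 4 97 4 97 49 4 97 49 4 97; concatenated:

497494974974949749497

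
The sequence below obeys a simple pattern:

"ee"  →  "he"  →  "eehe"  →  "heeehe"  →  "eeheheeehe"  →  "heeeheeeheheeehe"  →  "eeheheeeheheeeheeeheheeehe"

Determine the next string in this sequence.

This is a Fibonacci-style word recurrence s(k) = s(k−2)·s(k−1): e.g. ee·he = eehe.
Continuing: heeeheeeheheeehe · eeheheeeheheeeheeeheheeehe gives term 8.

heeeheeeheheeeheeeheheeeheheeeheeeheheeehe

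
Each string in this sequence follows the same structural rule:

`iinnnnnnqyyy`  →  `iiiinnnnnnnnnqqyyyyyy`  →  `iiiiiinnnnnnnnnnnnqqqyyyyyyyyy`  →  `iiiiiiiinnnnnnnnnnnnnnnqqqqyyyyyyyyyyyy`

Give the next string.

Each string has the form i^{2n} n^{3n+3} q^{n} y^{3n} (n = 1, 2, …).
At n = 5 the blocks have lengths 10, 18, 5, 15.

iiiiiiiiiinnnnnnnnnnnnnnnnnnqqqqqyyyyyyyyyyyyyyy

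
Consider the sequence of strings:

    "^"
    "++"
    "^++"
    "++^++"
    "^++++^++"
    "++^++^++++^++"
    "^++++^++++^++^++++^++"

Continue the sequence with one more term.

++^++^++++^++^++++^++++^++^++++^++

Each term (from the third on) is the two preceding terms concatenated in order: term 3 = ^·++ = ^++.
So term 8 is ++^++^++++^++·^++++^++++^++^++++^++.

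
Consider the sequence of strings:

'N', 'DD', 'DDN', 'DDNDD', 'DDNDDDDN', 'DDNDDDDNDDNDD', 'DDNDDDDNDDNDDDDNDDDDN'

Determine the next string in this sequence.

DDNDDDDNDDNDDDDNDDDDNDDNDDDDNDDNDD

From term 3 onward, concatenate the last term with the second-to-last: DD·N = DDN, DDN·DD = DDNDD, …
So term 8 is DDNDDDDNDDNDDDDNDDDDN·DDNDDDDNDDNDD.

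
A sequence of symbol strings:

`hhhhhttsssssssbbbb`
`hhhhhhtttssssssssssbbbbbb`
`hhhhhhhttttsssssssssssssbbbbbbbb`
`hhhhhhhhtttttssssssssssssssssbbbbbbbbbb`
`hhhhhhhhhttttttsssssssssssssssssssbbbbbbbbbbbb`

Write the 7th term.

Reading off run lengths: h runs 5, 6, 7, 8, 9; t runs 2, 3, 4, 5, 6; s runs 7, 10, 13, 16, 19; b runs 4, 6, 8, 10, 12 — each is linear in n, where the shown terms are n = 2, 3, 4, 5, 6.
For term 7, n = 8, so the run lengths are 11, 8, 25, 16.

hhhhhhhhhhhttttttttsssssssssssssssssssssssssbbbbbbbbbbbbbbbb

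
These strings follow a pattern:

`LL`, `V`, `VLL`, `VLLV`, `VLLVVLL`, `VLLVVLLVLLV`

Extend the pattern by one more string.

This is a Fibonacci-style word recurrence s(k) = s(k−1)·s(k−2): e.g. V·LL = VLL.
So term 7 is VLLVVLLVLLV·VLLVVLL.

VLLVVLLVLLVVLLVVLL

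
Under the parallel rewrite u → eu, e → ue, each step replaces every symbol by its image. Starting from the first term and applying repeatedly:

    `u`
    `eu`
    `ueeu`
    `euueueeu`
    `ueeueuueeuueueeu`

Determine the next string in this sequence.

Rewriting the 16 symbols of ueeueuueeuueueeu one by one yields eu ue ue eu ue eu eu ue ue eu eu ue eu ue ue eu; concatenated:

euueueeuueeueuueueeueuueeuueueeu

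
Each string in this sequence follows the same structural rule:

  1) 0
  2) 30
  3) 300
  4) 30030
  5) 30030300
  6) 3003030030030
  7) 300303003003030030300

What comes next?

From term 3 onward, concatenate the last term with the second-to-last: 30·0 = 300, 300·30 = 30030, …
So term 8 is 300303003003030030300·3003030030030.

3003030030030300303003003030030030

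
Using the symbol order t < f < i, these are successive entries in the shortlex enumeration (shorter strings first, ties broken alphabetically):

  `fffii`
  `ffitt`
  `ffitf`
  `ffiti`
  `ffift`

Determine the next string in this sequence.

Treat ffift as a base-3 numeral over the given alphabet and add one, carrying through any trailing i's.

ffiff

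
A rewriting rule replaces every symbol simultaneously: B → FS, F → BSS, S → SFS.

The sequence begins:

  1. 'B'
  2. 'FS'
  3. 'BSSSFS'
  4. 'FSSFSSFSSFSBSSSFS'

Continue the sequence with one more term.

Replace each of the 17 characters of FSSFSSFSSFSBSSSFS in place — BSS SFS SFS BSS SFS SFS BSS SFS SFS BSS SFS FS SFS SFS SFS BSS SFS — and concatenate.

BSSSFSSFSBSSSFSSFSBSSSFSSFSBSSSFSFSSFSSFSSFSBSSSFS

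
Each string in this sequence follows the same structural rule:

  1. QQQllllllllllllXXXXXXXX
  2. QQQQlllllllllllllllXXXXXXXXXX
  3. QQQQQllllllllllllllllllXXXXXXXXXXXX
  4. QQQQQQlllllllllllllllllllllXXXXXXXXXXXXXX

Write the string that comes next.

Each string has the form Q^{n} l^{3n+3} X^{2n+2}, where the shown terms are n = 3, 4, 5, 6.
At n = 7 the blocks have lengths 7, 24, 16.

QQQQQQQllllllllllllllllllllllllXXXXXXXXXXXXXXXX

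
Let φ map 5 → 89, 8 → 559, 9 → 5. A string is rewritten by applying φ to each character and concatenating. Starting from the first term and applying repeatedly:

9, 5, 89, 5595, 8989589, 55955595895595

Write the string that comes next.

Replace each of the 14 characters of 55955595895595 in place — 89 89 5 89 89 89 5 89 559 5 89 89 5 89 — and concatenate.

8989589898958955958989589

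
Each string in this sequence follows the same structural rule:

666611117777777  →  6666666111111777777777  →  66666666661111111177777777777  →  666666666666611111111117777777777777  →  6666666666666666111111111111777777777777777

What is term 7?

666666666666666666666611111111111111117777777777777777777

Reading off run lengths: 6 runs 4, 7, 10, 13, 16; 1 runs 4, 6, 8, 10, 12; 7 runs 7, 9, 11, 13, 15 — each is linear in n, where the shown terms are n = 2, 3, 4, 5, 6.
Setting n = 8 gives 22, 16, 19 characters in each block.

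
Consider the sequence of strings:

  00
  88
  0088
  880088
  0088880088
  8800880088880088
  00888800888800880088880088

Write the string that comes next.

This is a Fibonacci-style word recurrence s(k) = s(k−2)·s(k−1): e.g. 00·88 = 0088.
The next term joins 8800880088880088 and 00888800888800880088880088.

880088008888008800888800888800880088880088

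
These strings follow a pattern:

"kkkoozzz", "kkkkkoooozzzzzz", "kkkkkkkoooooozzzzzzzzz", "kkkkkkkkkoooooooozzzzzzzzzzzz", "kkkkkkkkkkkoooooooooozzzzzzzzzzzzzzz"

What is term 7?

The n-th term is 2n+1 k's then 2n o's then 3n z's (n = 1, 2, …).
Setting n = 7 gives 15, 14, 21 characters in each block.

kkkkkkkkkkkkkkkoooooooooooooozzzzzzzzzzzzzzzzzzzzz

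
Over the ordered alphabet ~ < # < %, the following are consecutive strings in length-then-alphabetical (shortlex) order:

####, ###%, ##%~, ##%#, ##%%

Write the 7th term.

#%~#

Stepping forward 2 times from ##%%: ##%% → #%~~, then the target.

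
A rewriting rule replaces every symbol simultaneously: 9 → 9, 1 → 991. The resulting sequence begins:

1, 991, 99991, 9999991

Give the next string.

999999991

Apply φ to 9999991 symbol by symbol: 9→9, 9→9, 9→9, 9→9, 9→9, 9→9, 1→991; joined: 9 9 9 9 9 9 991.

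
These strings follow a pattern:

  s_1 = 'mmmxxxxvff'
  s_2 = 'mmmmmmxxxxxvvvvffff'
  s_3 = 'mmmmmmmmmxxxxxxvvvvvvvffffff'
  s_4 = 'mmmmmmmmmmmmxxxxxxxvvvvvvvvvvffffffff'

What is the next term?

The n-th term is 3n m's then n+3 x's then 3n-2 v's then 2n f's (n = 1, 2, …).
At n = 5 the blocks have lengths 15, 8, 13, 10.

mmmmmmmmmmmmmmmxxxxxxxxvvvvvvvvvvvvvffffffffff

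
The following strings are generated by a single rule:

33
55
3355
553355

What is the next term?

3355553355

Each term (from the third on) is the two preceding terms concatenated in order: term 3 = 33·55 = 3355.
So term 5 is 3355·553355.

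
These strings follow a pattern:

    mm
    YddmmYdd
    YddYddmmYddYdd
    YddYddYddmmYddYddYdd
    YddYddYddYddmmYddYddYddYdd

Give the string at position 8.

Each term wraps the previous one in Ydd on the left and Ydd on the right.
From YddYddYddYddmmYddYddYddYdd, 3 further steps: YddYddYddYddmmYddYddYddYdd → YddYddYddYddYddmmYddYddYddYddYdd → YddYddYddYddYddYddmmYddYddYddYddYddYdd → (answer).

YddYddYddYddYddYddYddmmYddYddYddYddYddYddYdd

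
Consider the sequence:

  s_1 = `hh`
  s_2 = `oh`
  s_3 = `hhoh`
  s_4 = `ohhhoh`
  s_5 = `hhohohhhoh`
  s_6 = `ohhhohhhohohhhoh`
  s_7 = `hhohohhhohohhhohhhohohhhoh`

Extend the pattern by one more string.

ohhhohhhohohhhohhhohohhhohohhhohhhohohhhoh

This is a Fibonacci-style word recurrence s(k) = s(k−2)·s(k−1): e.g. hh·oh = hhoh.
The next term joins ohhhohhhohohhhoh and hhohohhhohohhhohhhohohhhoh.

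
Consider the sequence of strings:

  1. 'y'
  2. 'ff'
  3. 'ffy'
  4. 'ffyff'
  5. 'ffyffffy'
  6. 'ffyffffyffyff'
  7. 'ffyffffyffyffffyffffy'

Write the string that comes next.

From term 3 onward, concatenate the last term with the second-to-last: ff·y = ffy, ffy·ff = ffyff, …
So term 8 is ffyffffyffyffffyffffy·ffyffffyffyff.

ffyffffyffyffffyffffyffyffffyffyff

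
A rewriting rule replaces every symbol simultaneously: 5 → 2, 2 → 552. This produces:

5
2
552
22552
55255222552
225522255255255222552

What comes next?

Applying the rule to each of the 21 symbols of 225522255255255222552 gives the pieces 552 552 2 2 552 552 552 2 2 552 2 2 552 2 2 552 552 552 2 2 552, which concatenate to the answer.

5525522255255255222552225522255255255222552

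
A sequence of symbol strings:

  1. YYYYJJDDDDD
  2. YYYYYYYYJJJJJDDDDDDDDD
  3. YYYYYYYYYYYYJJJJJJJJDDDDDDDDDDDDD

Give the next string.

YYYYYYYYYYYYYYYYJJJJJJJJJJJDDDDDDDDDDDDDDDDD

Reading off run lengths: Y runs 4, 8, 12; J runs 2, 5, 8; D runs 5, 9, 13 — each is linear in n (n = 1, 2, …).
For the next term, n = 4, so the run lengths are 16, 11, 17.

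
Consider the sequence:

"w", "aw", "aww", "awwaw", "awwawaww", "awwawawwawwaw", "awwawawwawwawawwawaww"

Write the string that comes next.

awwawawwawwawawwawawwawwawawwawwaw

From term 3 onward, concatenate the last term with the second-to-last: aw·w = aww, aww·aw = awwaw, …
Continuing: awwawawwawwawawwawaww · awwawawwawwaw gives term 8.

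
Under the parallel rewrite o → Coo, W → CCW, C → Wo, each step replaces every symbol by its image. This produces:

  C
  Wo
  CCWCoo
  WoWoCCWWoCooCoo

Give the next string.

φ(WoWoCCWWoCooCoo) expands symbol-by-symbol to CCW Coo CCW Coo Wo Wo CCW CCW Coo Wo Coo Coo Wo Coo Coo; joining the 15 pieces gives the next term.

CCWCooCCWCooWoWoCCWCCWCooWoCooCooWoCooCoo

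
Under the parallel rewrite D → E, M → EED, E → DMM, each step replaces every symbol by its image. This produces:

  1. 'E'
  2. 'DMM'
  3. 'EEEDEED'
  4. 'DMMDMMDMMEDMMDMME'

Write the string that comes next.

EEEDEEDEEEDEEDEEEDEEDDMMEEEDEEDEEEDEEDDMM

Replace each of the 17 characters of DMMDMMDMMEDMMDMME in place — E EED EED E EED EED E EED EED DMM E EED EED E EED EED DMM — and concatenate.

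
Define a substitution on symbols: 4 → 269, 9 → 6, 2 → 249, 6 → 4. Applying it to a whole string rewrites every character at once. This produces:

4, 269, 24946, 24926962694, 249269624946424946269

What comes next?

Replace each of the 21 characters of 249269624946424946269 in place — 249 269 6 249 4 6 4 249 269 6 269 4 269 249 269 6 269 4 249 4 6 — and concatenate.

2492696249464249269626942692492696269424946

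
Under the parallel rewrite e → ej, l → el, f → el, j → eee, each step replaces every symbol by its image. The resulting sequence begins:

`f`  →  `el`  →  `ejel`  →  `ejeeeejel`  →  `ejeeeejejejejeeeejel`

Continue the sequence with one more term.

Rewriting the 20 symbols of ejeeeejejejejeeeejel one by one yields ej eee ej ej ej ej eee ej eee ej eee ej eee ej ej ej ej eee ej el; concatenated:

ejeeeejejejejeeeejeeeejeeeejeeeejejejejeeeejel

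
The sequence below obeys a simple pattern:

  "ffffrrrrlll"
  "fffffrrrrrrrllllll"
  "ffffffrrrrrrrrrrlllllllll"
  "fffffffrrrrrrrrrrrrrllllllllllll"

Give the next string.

ffffffffrrrrrrrrrrrrrrrrlllllllllllllll

Each string has the form f^{n+3} r^{3n+1} l^{3n} (n = 1, 2, …).
For the next term, n = 5, so the run lengths are 8, 16, 15.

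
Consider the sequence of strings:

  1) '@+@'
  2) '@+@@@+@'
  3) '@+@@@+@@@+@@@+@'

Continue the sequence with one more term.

@+@@@+@@@+@@@+@@@+@@@+@@@+@@@+@

s(k+1) = s(k)·@·s(k) — each term doubles the last with '@' between the halves.
So the next term is two copies of @+@@@+@@@+@@@+@ with '@' between the halves.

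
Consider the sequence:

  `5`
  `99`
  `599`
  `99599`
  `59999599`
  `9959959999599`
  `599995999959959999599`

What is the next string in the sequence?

9959959999599599995999959959999599

From term 3 onward, concatenate the second-to-last term with the last: 5·99 = 599, 99·599 = 99599, …
So term 8 is 9959959999599·599995999959959999599.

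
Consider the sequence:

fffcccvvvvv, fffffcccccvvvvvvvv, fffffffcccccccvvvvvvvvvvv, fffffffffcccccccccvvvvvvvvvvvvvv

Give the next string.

fffffffffffcccccccccccvvvvvvvvvvvvvvvvv

The n-th term is 2n-1 f's then 2n-1 c's then 3n-1 v's, where the shown terms are n = 2, 3, 4, 5.
For the next term, n = 6, so the run lengths are 11, 11, 17.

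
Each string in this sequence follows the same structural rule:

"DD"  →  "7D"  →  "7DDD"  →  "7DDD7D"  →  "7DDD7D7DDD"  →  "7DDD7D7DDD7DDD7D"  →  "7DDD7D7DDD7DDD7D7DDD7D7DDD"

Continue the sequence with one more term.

Each term (from the third on) is the previous term followed by the one before it: term 3 = 7D·DD = 7DDD.
The next term joins 7DDD7D7DDD7DDD7D7DDD7D7DDD and 7DDD7D7DDD7DDD7D.

7DDD7D7DDD7DDD7D7DDD7D7DDD7DDD7D7DDD7DDD7D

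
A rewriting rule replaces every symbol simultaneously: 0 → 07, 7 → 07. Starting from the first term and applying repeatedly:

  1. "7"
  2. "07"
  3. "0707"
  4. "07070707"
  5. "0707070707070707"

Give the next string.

Rewriting the 16 symbols of 0707070707070707 one by one yields 07 07 07 07 07 07 07 07 07 07 07 07 07 07 07 07; concatenated:

07070707070707070707070707070707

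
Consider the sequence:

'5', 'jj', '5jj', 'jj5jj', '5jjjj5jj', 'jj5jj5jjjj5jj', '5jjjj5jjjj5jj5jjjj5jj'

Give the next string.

From term 3 onward, concatenate the second-to-last term with the last: 5·jj = 5jj, jj·5jj = jj5jj, …
So term 8 is jj5jj5jjjj5jj·5jjjj5jjjj5jj5jjjj5jj.

jj5jj5jjjj5jj5jjjj5jjjj5jj5jjjj5jj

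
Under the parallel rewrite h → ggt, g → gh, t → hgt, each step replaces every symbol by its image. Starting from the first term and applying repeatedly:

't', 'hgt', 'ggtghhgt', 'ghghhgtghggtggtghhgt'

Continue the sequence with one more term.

ghggtghggtggtghhgtghggtghghhgtghghhgtghggtggtghhgt

φ(ghghhgtghggtggtghhgt) expands symbol-by-symbol to gh ggt gh ggt ggt gh hgt gh ggt gh gh hgt gh gh hgt gh ggt ggt gh hgt; joining the 20 pieces gives the next term.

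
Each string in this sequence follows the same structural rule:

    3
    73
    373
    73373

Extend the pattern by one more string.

Each term (from the third on) is the two preceding terms concatenated in order: term 3 = 3·73 = 373.
The next term joins 373 and 73373.

37373373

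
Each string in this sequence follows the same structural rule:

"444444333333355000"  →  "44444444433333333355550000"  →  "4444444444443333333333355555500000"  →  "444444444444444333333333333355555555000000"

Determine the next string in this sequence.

44444444444444444433333333333333355555555550000000

Reading off run lengths: 4 runs 6, 9, 12, 15; 3 runs 7, 9, 11, 13; 5 runs 2, 4, 6, 8; 0 runs 3, 4, 5, 6 — each is linear in n, where the shown terms are n = 2, 3, 4, 5.
At n = 6 the blocks have lengths 18, 15, 10, 7.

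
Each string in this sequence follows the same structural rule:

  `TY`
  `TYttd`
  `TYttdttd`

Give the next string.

Every step adds ttd to the end: s(k+1) = s(k)·ttd.
One more step from TYttdttd gives the answer.

TYttdttdttd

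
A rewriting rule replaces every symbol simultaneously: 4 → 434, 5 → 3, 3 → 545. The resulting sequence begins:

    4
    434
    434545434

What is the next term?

Expanding 434545434: 4→434, 3→545, 4→434, 5→3, 4→434, 5→3, 4→434, 3→545, 4→434. Concatenated: 434 545 434 3 434 3 434 545 434.

43454543434343434545434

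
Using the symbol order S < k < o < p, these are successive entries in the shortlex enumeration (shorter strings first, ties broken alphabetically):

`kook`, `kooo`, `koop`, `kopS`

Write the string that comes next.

The successor of kopS increments the rightmost position that isn't already p and resets every position after it to S.

kopk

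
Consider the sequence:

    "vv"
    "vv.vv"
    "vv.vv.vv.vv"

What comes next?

Every step duplicates the string with '.' between the halves.
Doubling vv.vv.vv.vv with '.' between the halves:

vv.vv.vv.vv.vv.vv.vv.vv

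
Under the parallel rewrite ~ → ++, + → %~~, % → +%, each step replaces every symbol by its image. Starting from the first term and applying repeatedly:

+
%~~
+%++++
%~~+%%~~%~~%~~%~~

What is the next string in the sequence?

+%++++%~~+%+%+++++%+++++%+++++%++++

Replace each of the 17 characters of %~~+%%~~%~~%~~%~~ in place — +% ++ ++ %~~ +% +% ++ ++ +% ++ ++ +% ++ ++ +% ++ ++ — and concatenate.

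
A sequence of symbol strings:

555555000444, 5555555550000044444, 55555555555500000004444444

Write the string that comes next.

Reading off run lengths: 5 runs 6, 9, 12; 0 runs 3, 5, 7; 4 runs 3, 5, 7 — each is linear in n, where the shown terms are n = 2, 3, 4.
Setting n = 5 gives 15, 9, 9 characters in each block.

555555555555555000000000444444444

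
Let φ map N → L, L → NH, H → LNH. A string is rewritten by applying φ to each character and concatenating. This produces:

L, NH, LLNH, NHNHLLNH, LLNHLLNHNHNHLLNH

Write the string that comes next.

Rewriting the 16 symbols of LLNHLLNHNHNHLLNH one by one yields NH NH L LNH NH NH L LNH L LNH L LNH NH NH L LNH; concatenated:

NHNHLLNHNHNHLLNHLLNHLLNHNHNHLLNH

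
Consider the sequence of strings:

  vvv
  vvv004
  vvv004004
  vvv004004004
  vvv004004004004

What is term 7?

vvv004004004004004004

Every step adds 004 to the end: s(k+1) = s(k)·004.
From vvv004004004004, 2 further steps: vvv004004004004 → vvv004004004004004 → (answer).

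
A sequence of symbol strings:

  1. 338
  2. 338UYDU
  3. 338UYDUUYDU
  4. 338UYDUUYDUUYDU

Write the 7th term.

Each term is the previous one with UYDU appended.
From 338UYDUUYDUUYDU, 3 further steps: 338UYDUUYDUUYDU → 338UYDUUYDUUYDUUYDU → 338UYDUUYDUUYDUUYDUUYDU → (answer).

338UYDUUYDUUYDUUYDUUYDUUYDU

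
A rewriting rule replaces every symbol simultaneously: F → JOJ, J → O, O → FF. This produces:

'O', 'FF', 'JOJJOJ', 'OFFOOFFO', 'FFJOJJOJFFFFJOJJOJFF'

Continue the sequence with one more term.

Rewriting the 20 symbols of FFJOJJOJFFFFJOJJOJFF one by one yields JOJ JOJ O FF O O FF O JOJ JOJ JOJ JOJ O FF O O FF O JOJ JOJ; concatenated:

JOJJOJOFFOOFFOJOJJOJJOJJOJOFFOOFFOJOJJOJ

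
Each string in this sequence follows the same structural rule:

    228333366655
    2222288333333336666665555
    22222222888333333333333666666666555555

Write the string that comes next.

222222222228888333333333333333366666666666655555555

Reading off run lengths: 2 runs 2, 5, 8; 8 runs 1, 2, 3; 3 runs 4, 8, 12; 6 runs 3, 6, 9; 5 runs 2, 4, 6 — each is linear in n (n = 1, 2, …).
Setting n = 4 gives 11, 4, 16, 12, 8 characters in each block.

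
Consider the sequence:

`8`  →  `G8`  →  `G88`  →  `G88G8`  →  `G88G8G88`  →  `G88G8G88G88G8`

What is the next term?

G88G8G88G88G8G88G8G88

This is a Fibonacci-style word recurrence s(k) = s(k−1)·s(k−2): e.g. G8·8 = G88.
Continuing: G88G8G88G88G8 · G88G8G88 gives term 7.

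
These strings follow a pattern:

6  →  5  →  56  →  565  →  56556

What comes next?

This is a Fibonacci-style word recurrence s(k) = s(k−1)·s(k−2): e.g. 5·6 = 56.
The next term joins 56556 and 565.

56556565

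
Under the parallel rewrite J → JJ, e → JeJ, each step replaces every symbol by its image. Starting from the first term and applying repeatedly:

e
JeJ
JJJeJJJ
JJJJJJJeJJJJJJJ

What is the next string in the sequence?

Rewriting the 15 symbols of JJJJJJJeJJJJJJJ one by one yields JJ JJ JJ JJ JJ JJ JJ JeJ JJ JJ JJ JJ JJ JJ JJ; concatenated:

JJJJJJJJJJJJJJJeJJJJJJJJJJJJJJJ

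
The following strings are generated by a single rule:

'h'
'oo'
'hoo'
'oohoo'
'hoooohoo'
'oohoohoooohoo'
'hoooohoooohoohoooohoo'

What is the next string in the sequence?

From term 3 onward, concatenate the second-to-last term with the last: h·oo = hoo, oo·hoo = oohoo, …
Continuing: oohoohoooohoo · hoooohoooohoohoooohoo gives term 8.

oohoohoooohoohoooohoooohoohoooohoo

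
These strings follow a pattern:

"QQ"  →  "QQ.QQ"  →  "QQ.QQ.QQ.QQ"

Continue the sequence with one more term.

Each string is two copies of the previous one joined by '.'.
So the next term is two copies of QQ.QQ.QQ.QQ with '.' between the halves.

QQ.QQ.QQ.QQ.QQ.QQ.QQ.QQ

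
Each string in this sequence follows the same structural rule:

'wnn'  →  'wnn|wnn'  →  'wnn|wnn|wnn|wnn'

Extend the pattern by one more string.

wnn|wnn|wnn|wnn|wnn|wnn|wnn|wnn

s(k+1) = s(k)·|·s(k) — each term doubles the last with '|' between the halves.
So the next term is two copies of wnn|wnn|wnn|wnn with '|' between the halves.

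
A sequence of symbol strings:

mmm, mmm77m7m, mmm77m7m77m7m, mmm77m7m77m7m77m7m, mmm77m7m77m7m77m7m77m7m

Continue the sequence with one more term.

The strings grow by a fixed suffix 77m7m each time.
One more step from mmm77m7m77m7m77m7m77m7m gives the answer.

mmm77m7m77m7m77m7m77m7m77m7m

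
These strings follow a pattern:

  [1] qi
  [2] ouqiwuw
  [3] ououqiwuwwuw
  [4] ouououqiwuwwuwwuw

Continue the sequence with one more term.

Each term wraps the previous one in ou on the left and wuw on the right.
Applying this once more to ouououqiwuwwuwwuw:

ououououqiwuwwuwwuwwuw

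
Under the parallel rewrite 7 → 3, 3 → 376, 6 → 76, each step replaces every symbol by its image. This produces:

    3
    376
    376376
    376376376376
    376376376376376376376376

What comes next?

376376376376376376376376376376376376376376376376

Applying the rule to each of the 24 symbols of 376376376376376376376376 gives the pieces 376 3 76 376 3 76 376 3 76 376 3 76 376 3 76 376 3 76 376 3 76 376 3 76, which concatenate to the answer.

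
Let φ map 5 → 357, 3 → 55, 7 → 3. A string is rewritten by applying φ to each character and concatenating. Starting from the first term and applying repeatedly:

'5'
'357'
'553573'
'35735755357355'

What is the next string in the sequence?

Rewriting the 14 symbols of 35735755357355 one by one yields 55 357 3 55 357 3 357 357 55 357 3 55 357 357; concatenated:

55357355357335735755357355357357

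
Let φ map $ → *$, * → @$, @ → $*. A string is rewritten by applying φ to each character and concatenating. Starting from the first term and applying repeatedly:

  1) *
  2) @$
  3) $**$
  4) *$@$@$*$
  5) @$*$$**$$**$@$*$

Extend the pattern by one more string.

Replace each of the 16 characters of @$*$$**$$**$@$*$ in place — $* *$ @$ *$ *$ @$ @$ *$ *$ @$ @$ *$ $* *$ @$ *$ — and concatenate.

$**$@$*$*$@$@$*$*$@$@$*$$**$@$*$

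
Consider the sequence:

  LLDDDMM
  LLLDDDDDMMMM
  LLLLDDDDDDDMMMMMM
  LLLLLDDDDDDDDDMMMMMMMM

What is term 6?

Term n consists of n L's, followed by 2n-1 D's, followed by 2n-2 M's, where the shown terms are n = 2, 3, 4, 5.
At n = 7 the blocks have lengths 7, 13, 12.

LLLLLLLDDDDDDDDDDDDDMMMMMMMMMMMM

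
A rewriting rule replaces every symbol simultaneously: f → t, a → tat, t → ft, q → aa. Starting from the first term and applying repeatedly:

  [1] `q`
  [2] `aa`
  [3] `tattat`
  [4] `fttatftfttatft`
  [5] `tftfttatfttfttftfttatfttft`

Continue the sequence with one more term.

Rewriting the 26 symbols of tftfttatfttfttftfttatfttft one by one yields ft t ft t ft ft tat ft t ft ft t ft ft t ft t ft ft tat ft t ft ft t ft; concatenated:

fttfttftfttatfttftfttftfttfttftfttatfttftfttft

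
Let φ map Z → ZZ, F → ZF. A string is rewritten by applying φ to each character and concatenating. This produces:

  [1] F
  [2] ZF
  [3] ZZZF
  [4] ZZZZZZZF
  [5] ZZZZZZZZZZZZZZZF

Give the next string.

Applying the rule to each of the 16 symbols of ZZZZZZZZZZZZZZZF gives the pieces ZZ ZZ ZZ ZZ ZZ ZZ ZZ ZZ ZZ ZZ ZZ ZZ ZZ ZZ ZZ ZF, which concatenate to the answer.

ZZZZZZZZZZZZZZZZZZZZZZZZZZZZZZZF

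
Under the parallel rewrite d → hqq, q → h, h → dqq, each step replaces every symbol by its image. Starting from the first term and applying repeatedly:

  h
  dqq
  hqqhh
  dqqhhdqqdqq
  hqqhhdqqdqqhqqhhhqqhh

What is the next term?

dqqhhdqqdqqhqqhhhqqhhdqqhhdqqdqqdqqhhdqqdqq

Replace each of the 21 characters of hqqhhdqqdqqhqqhhhqqhh in place — dqq h h dqq dqq hqq h h hqq h h dqq h h dqq dqq dqq h h dqq dqq — and concatenate.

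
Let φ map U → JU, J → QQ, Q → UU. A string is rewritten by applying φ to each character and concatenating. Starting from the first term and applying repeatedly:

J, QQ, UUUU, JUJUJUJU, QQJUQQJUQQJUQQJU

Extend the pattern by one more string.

Rewriting the 16 symbols of QQJUQQJUQQJUQQJU one by one yields UU UU QQ JU UU UU QQ JU UU UU QQ JU UU UU QQ JU; concatenated:

UUUUQQJUUUUUQQJUUUUUQQJUUUUUQQJU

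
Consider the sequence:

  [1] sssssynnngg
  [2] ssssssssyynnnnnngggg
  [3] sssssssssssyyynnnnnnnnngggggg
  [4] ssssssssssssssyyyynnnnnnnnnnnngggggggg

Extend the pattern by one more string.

Term n consists of 3n+2 s's, followed by n y's, followed by 3n n's, followed by 2n g's (n = 1, 2, …).
Setting n = 5 gives 17, 5, 15, 10 characters in each block.

sssssssssssssssssyyyyynnnnnnnnnnnnnnngggggggggg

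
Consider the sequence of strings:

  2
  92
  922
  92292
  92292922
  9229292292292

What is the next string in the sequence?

From term 3 onward, concatenate the last term with the second-to-last: 92·2 = 922, 922·92 = 92292, …
So term 7 is 9229292292292·92292922.

922929229229292292922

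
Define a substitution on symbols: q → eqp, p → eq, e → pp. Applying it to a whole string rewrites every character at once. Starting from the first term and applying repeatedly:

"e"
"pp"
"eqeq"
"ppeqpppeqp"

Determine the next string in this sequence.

Apply φ to ppeqpppeqp symbol by symbol: p→eq, p→eq, e→pp, q→eqp, p→eq, p→eq, p→eq, e→pp, q→eqp, p→eq; joined: eq eq pp eqp eq eq eq pp eqp eq.

eqeqppeqpeqeqeqppeqpeq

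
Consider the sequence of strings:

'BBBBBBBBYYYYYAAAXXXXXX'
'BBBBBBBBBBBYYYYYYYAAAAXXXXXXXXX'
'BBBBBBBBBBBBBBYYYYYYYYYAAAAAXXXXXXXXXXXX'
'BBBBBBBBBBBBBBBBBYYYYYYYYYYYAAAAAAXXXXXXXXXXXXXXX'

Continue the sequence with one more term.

BBBBBBBBBBBBBBBBBBBBYYYYYYYYYYYYYAAAAAAAXXXXXXXXXXXXXXXXXX

Each string has the form B^{3n+2} Y^{2n+1} A^{n+1} X^{3n}, where the shown terms are n = 2, 3, 4, 5.
Setting n = 6 gives 20, 13, 7, 18 characters in each block.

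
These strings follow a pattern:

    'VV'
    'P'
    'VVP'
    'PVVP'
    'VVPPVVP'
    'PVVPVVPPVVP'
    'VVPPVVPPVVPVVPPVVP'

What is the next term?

PVVPVVPPVVPVVPPVVPPVVPVVPPVVP

This is a Fibonacci-style word recurrence s(k) = s(k−2)·s(k−1): e.g. VV·P = VVP.
Continuing: PVVPVVPPVVP · VVPPVVPPVVPVVPPVVP gives term 8.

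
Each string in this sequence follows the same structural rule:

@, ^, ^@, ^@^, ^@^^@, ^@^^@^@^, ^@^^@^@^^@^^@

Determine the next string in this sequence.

Each term (from the third on) is the previous term followed by the one before it: term 3 = ^·@ = ^@.
Continuing: ^@^^@^@^^@^^@ · ^@^^@^@^ gives term 8.

^@^^@^@^^@^^@^@^^@^@^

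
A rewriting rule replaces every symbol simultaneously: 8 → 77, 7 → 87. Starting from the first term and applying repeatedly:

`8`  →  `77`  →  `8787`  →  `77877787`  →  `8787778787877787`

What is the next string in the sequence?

77877787878777877787778787877787

φ(8787778787877787) expands symbol-by-symbol to 77 87 77 87 87 87 77 87 77 87 77 87 87 87 77 87; joining the 16 pieces gives the next term.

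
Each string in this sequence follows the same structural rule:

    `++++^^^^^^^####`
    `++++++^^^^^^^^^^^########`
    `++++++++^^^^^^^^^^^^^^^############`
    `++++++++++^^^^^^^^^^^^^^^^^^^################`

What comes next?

++++++++++++^^^^^^^^^^^^^^^^^^^^^^^####################

Term n consists of 2n+2 +'s, followed by 4n+3 ^'s, followed by 4n #'s (n = 1, 2, …).
At n = 5 the blocks have lengths 12, 23, 20.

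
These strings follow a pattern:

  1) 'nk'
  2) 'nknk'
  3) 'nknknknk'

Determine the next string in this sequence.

nknknknknknknknk

Every step duplicates the string.
One more doubling of nknknknk gives the answer.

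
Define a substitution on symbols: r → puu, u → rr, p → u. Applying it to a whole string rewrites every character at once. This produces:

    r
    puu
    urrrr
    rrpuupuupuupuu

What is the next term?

puupuuurrrrurrrrurrrrurrrr

Replace each of the 14 characters of rrpuupuupuupuu in place — puu puu u rr rr u rr rr u rr rr u rr rr — and concatenate.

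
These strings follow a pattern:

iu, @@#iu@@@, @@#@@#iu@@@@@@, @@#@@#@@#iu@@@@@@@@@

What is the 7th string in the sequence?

Every step adds @@# to the front and @@@ to the end of the previous string.
From @@#@@#@@#iu@@@@@@@@@, 3 further steps: @@#@@#@@#iu@@@@@@@@@ → @@#@@#@@#@@#iu@@@@@@@@@@@@ → @@#@@#@@#@@#@@#iu@@@@@@@@@@@@@@@ → (answer).

@@#@@#@@#@@#@@#@@#iu@@@@@@@@@@@@@@@@@@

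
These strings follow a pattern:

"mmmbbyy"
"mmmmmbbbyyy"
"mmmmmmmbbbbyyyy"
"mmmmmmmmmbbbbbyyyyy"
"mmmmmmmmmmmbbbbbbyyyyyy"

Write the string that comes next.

Term n consists of 2n-1 m's, followed by n b's, followed by n y's, where the shown terms are n = 2, 3, 4, 5, 6.
For the next term, n = 7, so the run lengths are 13, 7, 7.

mmmmmmmmmmmmmbbbbbbbyyyyyyy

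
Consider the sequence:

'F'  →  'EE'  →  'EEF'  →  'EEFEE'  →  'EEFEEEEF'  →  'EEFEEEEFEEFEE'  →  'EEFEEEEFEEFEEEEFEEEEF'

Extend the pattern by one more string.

Each term (from the third on) is the previous term followed by the one before it: term 3 = EE·F = EEF.
Continuing: EEFEEEEFEEFEEEEFEEEEF · EEFEEEEFEEFEE gives term 8.

EEFEEEEFEEFEEEEFEEEEFEEFEEEEFEEFEE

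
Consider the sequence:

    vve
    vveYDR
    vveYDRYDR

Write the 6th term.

vveYDRYDRYDRYDRYDR

Every step adds YDR to the end: s(k+1) = s(k)·YDR.
From vveYDRYDR, 3 further steps: vveYDRYDR → vveYDRYDRYDR → vveYDRYDRYDRYDR → (answer).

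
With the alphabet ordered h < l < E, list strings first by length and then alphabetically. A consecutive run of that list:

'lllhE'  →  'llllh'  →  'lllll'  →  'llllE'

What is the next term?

Treat llllE as a base-3 numeral over the given alphabet and add one, carrying through any trailing E's.

lllEh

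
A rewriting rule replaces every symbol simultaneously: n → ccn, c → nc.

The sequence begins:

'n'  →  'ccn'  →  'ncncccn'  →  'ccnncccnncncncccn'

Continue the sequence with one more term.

φ(ccnncccnncncncccn) expands symbol-by-symbol to nc nc ccn ccn nc nc nc ccn ccn nc ccn nc ccn nc nc nc ccn; joining the 17 pieces gives the next term.

ncncccnccnncncncccnccnncccnncccnncncncccn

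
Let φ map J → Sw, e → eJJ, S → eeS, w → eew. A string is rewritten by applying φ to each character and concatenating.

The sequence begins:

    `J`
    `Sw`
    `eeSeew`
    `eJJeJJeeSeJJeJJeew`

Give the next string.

Applying the rule to each of the 18 symbols of eJJeJJeeSeJJeJJeew gives the pieces eJJ Sw Sw eJJ Sw Sw eJJ eJJ eeS eJJ Sw Sw eJJ Sw Sw eJJ eJJ eew, which concatenate to the answer.

eJJSwSweJJSwSweJJeJJeeSeJJSwSweJJSwSweJJeJJeew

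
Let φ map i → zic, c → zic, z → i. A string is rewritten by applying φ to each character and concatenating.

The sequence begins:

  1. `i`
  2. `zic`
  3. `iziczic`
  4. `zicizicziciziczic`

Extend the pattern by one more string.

Rewriting the 17 symbols of zicizicziciziczic one by one yields i zic zic zic i zic zic i zic zic zic i zic zic i zic zic; concatenated:

iziczicziciziczicizicziczicizicziciziczic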